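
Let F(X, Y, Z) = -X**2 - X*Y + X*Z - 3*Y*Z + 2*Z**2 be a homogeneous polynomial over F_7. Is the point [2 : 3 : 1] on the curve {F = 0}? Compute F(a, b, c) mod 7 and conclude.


F(2,3,1) ≡ 6 (mod 7); P is NOT on the curve.

Evaluate F(2, 3, 1) term-by-term (mod 7).
  -X**2 ↦ -1·4·1·1 = -4
  -X*Y ↦ -1·2·3·1 = -6
  X*Z ↦ 1·2·1·1 = 2
  -3*Y*Z ↦ -3·1·3·1 = -9
  2*Z**2 ↦ 2·1·1·1 = 2
Sum: F(2, 3, 1) = (-4) + (-6) + (2) + (-9) + (2) = -15.
Reducing mod 7: -15 ≡ 6 (mod 7).
Since F(a, b, c) ≡ 6 ≠ 0 (mod 7), P does NOT lie on the curve.


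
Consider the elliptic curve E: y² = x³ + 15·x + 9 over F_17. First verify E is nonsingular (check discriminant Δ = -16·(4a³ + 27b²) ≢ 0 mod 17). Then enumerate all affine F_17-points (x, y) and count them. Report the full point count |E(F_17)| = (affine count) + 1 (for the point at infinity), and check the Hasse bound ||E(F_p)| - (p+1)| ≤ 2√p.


Affine points = {(0, 3), (0, 14), (1, 5), (1, 12), (2, 8), (2, 9), (3, 8), (3, 9), (6, 3), (6, 14), (7, 7), (7, 10), (11, 3), (11, 14), (12, 8), (12, 9), (13, 2), (13, 15)}; affine count = 18; |E(F_17)| = 19.

Discriminant check: Δ ∝ 4a³ + 27b² = 4·15³ + 27·9² = 4·3375 + 27·81 ≡ 13 (mod 17). Nonzero ⇒ E is nonsingular.
For each x ∈ F_17, compute rhs = x³ + 15·x + 9 mod 17, then count y ∈ F_17 with y² ≡ rhs.
  x = 0: rhs = 9, matching y values: 3, 14 (2 points).
  x = 1: rhs = 8, matching y values: 5, 12 (2 points).
  x = 2: rhs = 13, matching y values: 8, 9 (2 points).
  x = 3: rhs = 13, matching y values: 8, 9 (2 points).
  x = 4: rhs = 14, matching y values: none (0 points).
  x = 5: rhs = 5, matching y values: none (0 points).
  x = 6: rhs = 9, matching y values: 3, 14 (2 points).
  x = 7: rhs = 15, matching y values: 7, 10 (2 points).
  x = 8: rhs = 12, matching y values: none (0 points).
  x = 9: rhs = 6, matching y values: none (0 points).
  x = 10: rhs = 3, matching y values: none (0 points).
  x = 11: rhs = 9, matching y values: 3, 14 (2 points).
  x = 12: rhs = 13, matching y values: 8, 9 (2 points).
  x = 13: rhs = 4, matching y values: 2, 15 (2 points).
  x = 14: rhs = 5, matching y values: none (0 points).
  x = 15: rhs = 5, matching y values: none (0 points).
  x = 16: rhs = 10, matching y values: none (0 points).
Total affine count: 18.
Full point count |E(F_17)| = 18 + 1 = 19.
Hasse bound: |19 − (17+1)| = |1| = 1 ≤ 2√17 ≈ 8.2462 ✓.


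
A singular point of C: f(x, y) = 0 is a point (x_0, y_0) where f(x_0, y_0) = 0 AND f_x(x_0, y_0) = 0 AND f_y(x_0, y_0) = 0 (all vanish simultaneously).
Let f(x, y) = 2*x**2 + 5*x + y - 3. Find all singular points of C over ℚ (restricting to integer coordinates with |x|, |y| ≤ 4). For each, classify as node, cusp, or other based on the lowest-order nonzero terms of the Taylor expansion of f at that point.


No singular points in the scanned grid; C is smooth there.

Compute partial derivatives:
  f_x = 4*x + 5.
  f_y = 1.
f_y = 1 is a nonzero constant, so f_y never vanishes: no point (x, y) can satisfy f = f_x = f_y = 0. In particular no (x, y) ∈ {−4, ..., 4}² is singular; the curve is smooth.


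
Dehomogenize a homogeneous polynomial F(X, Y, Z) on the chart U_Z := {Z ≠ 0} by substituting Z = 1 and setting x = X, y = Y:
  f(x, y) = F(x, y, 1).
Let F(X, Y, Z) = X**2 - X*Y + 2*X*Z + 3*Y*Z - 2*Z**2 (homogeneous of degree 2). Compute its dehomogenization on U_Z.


f(x, y) = x**2 - x*y + 2*x + 3*y - 2

On U_Z we set Z = 1. Each monomial c·X^i·Y^j·Z^k in F becomes c·x^i·y^j·1^k = c·x^i·y^j.
Substituting Z = 1: F(X, Y, 1) = x**2 - x*y + 2*x + 3*y - 2.
Note: deg(f) ≤ deg(F) = 2; strict inequality happens when F is divisible by Z (lost terms).


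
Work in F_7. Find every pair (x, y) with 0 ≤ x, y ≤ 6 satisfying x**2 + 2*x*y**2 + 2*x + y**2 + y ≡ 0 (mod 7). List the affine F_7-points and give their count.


Affine F_7-points: {(0, 0), (0, 6), (1, 1), (2, 1), (2, 3), (3, 6), (5, 0), (5, 5), (6, 3), (6, 5)}; count = 10.

For each of the 49 pairs (x, y) ∈ F_7², evaluate f(x, y) mod 7. Record the zeros.
  x = 0: [0↦0, 1↦2, 2↦6, 3↦5, 4↦6, 5↦2, 6↦0]  zeros at y ∈ {0, 6}
  x = 1: [0↦3, 1↦0, 2↦3, 3↦5, 4↦6, 5↦6, 6↦5]  zeros at y ∈ {1}
  x = 2: [0↦1, 1↦0, 2↦2, 3↦0, 4↦1, 5↦5, 6↦5]  zeros at y ∈ {1, 3}
  x = 3: [0↦1, 1↦2, 2↦3, 3↦4, 4↦5, 5↦6, 6↦0]  zeros at y ∈ {6}
  x = 4: [0↦3, 1↦6, 2↦6, 3↦3, 4↦4, 5↦2, 6↦4]  zeros at y ∈ ∅
  x = 5: [0↦0, 1↦5, 2↦4, 3↦4, 4↦5, 5↦0, 6↦3]  zeros at y ∈ {0, 5}
  x = 6: [0↦6, 1↦6, 2↦4, 3↦0, 4↦1, 5↦0, 6↦4]  zeros at y ∈ {3, 5}
Collecting zeros: affine points = {(0, 0), (0, 6), (1, 1), (2, 1), (2, 3), (3, 6), (5, 0), (5, 5), (6, 3), (6, 5)}.
Total count |C(F_7)_aff| = 10.


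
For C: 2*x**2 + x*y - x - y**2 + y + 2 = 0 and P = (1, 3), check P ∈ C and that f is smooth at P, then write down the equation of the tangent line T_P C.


Tangent line at P: 6*x - 4*y + 6 = 0.

Step 1: f(1, 3) = 0, so P lies on C.
Step 2: partial derivatives
  f_x(x, y) = 4*x + y - 1, f_y(x, y) = x - 2*y + 1.
  f_x(P) = 6, f_y(P) = -4 (gradient nonzero, so P is smooth).
Step 3: tangent line at P: 6·(x − 1) + -4·(y − 3) = 0.
Expanding: 6*x - 4*y + 6 = 0.


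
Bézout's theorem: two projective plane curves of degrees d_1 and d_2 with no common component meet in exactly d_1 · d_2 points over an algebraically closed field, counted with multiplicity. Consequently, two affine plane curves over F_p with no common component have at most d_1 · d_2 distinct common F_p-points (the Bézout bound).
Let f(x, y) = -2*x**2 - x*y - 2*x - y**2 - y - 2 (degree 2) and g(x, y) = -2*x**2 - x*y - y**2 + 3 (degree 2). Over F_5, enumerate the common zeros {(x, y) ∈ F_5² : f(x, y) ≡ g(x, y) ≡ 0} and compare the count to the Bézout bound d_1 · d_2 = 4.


Common zeros: ∅; count = 0; Bézout bound = 4.

deg(f) = 2, deg(g) = 2, so Bézout bound = 4.
Scan x ∈ F_5. For each x, list the y ∈ F_5 with f(x, y) ≡ 0 and those with g(x, y) ≡ 0 (mod 5); the common zeros in that column are the intersection.
  x = 0: f ≡ 0 at y ∈ ∅; g ≡ 0 at y ∈ ∅; common: ∅.
  x = 1: f ≡ 0 at y ∈ {4}; g ≡ 0 at y ∈ {2}; common: ∅.
  x = 2: f ≡ 0 at y ∈ ∅; g ≡ 0 at y ∈ {0, 3}; common: ∅.
  x = 3: f ≡ 0 at y ∈ ∅; g ≡ 0 at y ∈ {0, 2}; common: ∅.
  x = 4: f ≡ 0 at y ∈ ∅; g ≡ 0 at y ∈ {3}; common: ∅.
Collecting: common zeros = ∅, so the count is 0.
Comparison with the Bézout bound: 0 ≤ 4 = deg(f)·deg(g), as expected for curves with no common component (the affine F_5-count falls short of the bound because intersections may lie at infinity, over extension fields, or carry multiplicity).


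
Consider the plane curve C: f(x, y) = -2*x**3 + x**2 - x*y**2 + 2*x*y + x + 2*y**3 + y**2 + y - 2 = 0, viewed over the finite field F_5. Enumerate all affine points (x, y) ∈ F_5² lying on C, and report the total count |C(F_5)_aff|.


Affine F_5-points: {(0, 2), (1, 2), (2, 2), (2, 4), (3, 4), (4, 0)}; count = 6.

For each of the 25 pairs (x, y) ∈ F_5², evaluate f(x, y) mod 5. Record the zeros.
  x = 0: [0↦3, 1↦2, 2↦0, 3↦4, 4↦1]  zeros at y ∈ {2}
  x = 1: [0↦3, 1↦3, 2↦0, 3↦1, 4↦3]  zeros at y ∈ {2}
  x = 2: [0↦3, 1↦4, 2↦0, 3↦3, 4↦0]  zeros at y ∈ {2, 4}
  x = 3: [0↦1, 1↦3, 2↦3, 3↦3, 4↦0]  zeros at y ∈ {4}
  x = 4: [0↦0, 1↦3, 2↦2, 3↦4, 4↦1]  zeros at y ∈ {0}
Collecting zeros: affine points = {(0, 2), (1, 2), (2, 2), (2, 4), (3, 4), (4, 0)}.
Total count |C(F_5)_aff| = 6.


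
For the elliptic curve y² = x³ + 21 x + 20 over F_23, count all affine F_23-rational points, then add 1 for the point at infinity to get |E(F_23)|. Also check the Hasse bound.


Affine points = {(2, 1), (2, 22), (3, 8), (3, 15), (7, 2), (7, 21), (9, 8), (9, 15), (11, 8), (11, 15), (13, 11), (13, 12), (16, 6), (16, 17), (17, 0), (21, 4), (21, 19)}; affine count = 17; |E(F_23)| = 18.

Discriminant check: Δ ∝ 4a³ + 27b² = 4·21³ + 27·20² = 4·9261 + 27·400 ≡ 4 (mod 23). Nonzero ⇒ E is nonsingular.
For each x ∈ F_23, compute rhs = x³ + 21·x + 20 mod 23, then count y ∈ F_23 with y² ≡ rhs.
  x = 0: rhs = 20, matching y values: none (0 points).
  x = 1: rhs = 19, matching y values: none (0 points).
  x = 2: rhs = 1, matching y values: 1, 22 (2 points).
  x = 3: rhs = 18, matching y values: 8, 15 (2 points).
  x = 4: rhs = 7, matching y values: none (0 points).
  x = 5: rhs = 20, matching y values: none (0 points).
  x = 6: rhs = 17, matching y values: none (0 points).
  x = 7: rhs = 4, matching y values: 2, 21 (2 points).
  x = 8: rhs = 10, matching y values: none (0 points).
  x = 9: rhs = 18, matching y values: 8, 15 (2 points).
  x = 10: rhs = 11, matching y values: none (0 points).
  x = 11: rhs = 18, matching y values: 8, 15 (2 points).
  x = 12: rhs = 22, matching y values: none (0 points).
  x = 13: rhs = 6, matching y values: 11, 12 (2 points).
  x = 14: rhs = 22, matching y values: none (0 points).
  x = 15: rhs = 7, matching y values: none (0 points).
  x = 16: rhs = 13, matching y values: 6, 17 (2 points).
  x = 17: rhs = 0, matching y values: 0 (1 points).
  x = 18: rhs = 20, matching y values: none (0 points).
  x = 19: rhs = 10, matching y values: none (0 points).
  x = 20: rhs = 22, matching y values: none (0 points).
  x = 21: rhs = 16, matching y values: 4, 19 (2 points).
  x = 22: rhs = 21, matching y values: none (0 points).
Total affine count: 17.
Full point count |E(F_23)| = 17 + 1 = 18.
Hasse bound: |18 − (23+1)| = |-6| = 6 ≤ 2√23 ≈ 9.5917 ✓.


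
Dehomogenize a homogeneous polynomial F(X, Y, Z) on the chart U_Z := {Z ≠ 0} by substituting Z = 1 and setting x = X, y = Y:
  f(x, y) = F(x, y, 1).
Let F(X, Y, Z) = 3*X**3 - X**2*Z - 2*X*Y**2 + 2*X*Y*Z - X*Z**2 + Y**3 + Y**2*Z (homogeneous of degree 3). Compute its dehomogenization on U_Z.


f(x, y) = 3*x**3 - x**2 - 2*x*y**2 + 2*x*y - x + y**3 + y**2

On U_Z we set Z = 1. Each monomial c·X^i·Y^j·Z^k in F becomes c·x^i·y^j·1^k = c·x^i·y^j.
Substituting Z = 1: F(X, Y, 1) = 3*x**3 - x**2 - 2*x*y**2 + 2*x*y - x + y**3 + y**2.
Note: deg(f) ≤ deg(F) = 3; strict inequality happens when F is divisible by Z (lost terms).


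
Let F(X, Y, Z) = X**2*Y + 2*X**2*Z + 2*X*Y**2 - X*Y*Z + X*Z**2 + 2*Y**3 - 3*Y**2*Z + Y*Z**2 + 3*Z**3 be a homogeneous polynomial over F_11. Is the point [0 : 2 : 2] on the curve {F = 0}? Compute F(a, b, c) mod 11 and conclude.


F(0,2,2) ≡ 2 (mod 11); P is NOT on the curve.

Evaluate F(0, 2, 2) term-by-term (mod 11).
  X**2*Y ↦ 1·0·2·1 = 0
  2*X**2*Z ↦ 2·0·1·2 = 0
  2*X*Y**2 ↦ 2·0·4·1 = 0
  -X*Y*Z ↦ -1·0·2·2 = 0
  X*Z**2 ↦ 1·0·1·4 = 0
  2*Y**3 ↦ 2·1·8·1 = 16
  -3*Y**2*Z ↦ -3·1·4·2 = -24
  Y*Z**2 ↦ 1·1·2·4 = 8
  3*Z**3 ↦ 3·1·1·8 = 24
Sum: F(0, 2, 2) = (0) + (0) + (0) + (0) + (0) + (16) + (-24) + (8) + (24) = 24.
Reducing mod 11: 24 ≡ 2 (mod 11).
Since F(a, b, c) ≡ 2 ≠ 0 (mod 11), P does NOT lie on the curve.


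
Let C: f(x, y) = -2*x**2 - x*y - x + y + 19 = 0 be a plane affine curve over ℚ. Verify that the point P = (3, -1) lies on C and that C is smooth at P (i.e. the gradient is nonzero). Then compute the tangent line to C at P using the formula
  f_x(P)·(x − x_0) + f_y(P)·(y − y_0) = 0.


Tangent line at P: -12*x - 2*y + 34 = 0.

Step 1: f(3, -1) = 0, so P lies on C.
Step 2: partial derivatives
  f_x(x, y) = -4*x - y - 1, f_y(x, y) = 1 - x.
  f_x(P) = -12, f_y(P) = -2 (gradient nonzero, so P is smooth).
Step 3: tangent line at P: -12·(x − 3) + -2·(y − -1) = 0.
Expanding: -12*x - 2*y + 34 = 0.


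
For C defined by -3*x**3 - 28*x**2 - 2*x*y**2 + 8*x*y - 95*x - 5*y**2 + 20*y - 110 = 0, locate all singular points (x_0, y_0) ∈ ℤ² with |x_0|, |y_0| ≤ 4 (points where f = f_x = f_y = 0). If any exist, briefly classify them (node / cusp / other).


Singular points: {(-3, 2)}; classification: node.

Compute partial derivatives:
  f_x = -9*x**2 - 56*x - 2*y**2 + 8*y - 95.
  f_y = -4*x*y + 8*x - 10*y + 20.
Scan x_0 ∈ {−4, ..., 4}. For each x_0, f_y(x_0, y) is a polynomial in y; find its integer roots y ∈ {−4, ..., 4}, then test f_x and f at those candidates.
  x = -4: f_y(-4, y) = 6*y - 12; vanishes at y ∈ {2}. (-4, 2): f_x = -7 ≠ 0.
  x = -3: f_y(-3, y) = 2*y - 4; vanishes at y ∈ {2}. (-3, 2): f_x = 0, f = 0 — SINGULAR.
  x = -2: f_y(-2, y) = 4 - 2*y; vanishes at y ∈ {2}. (-2, 2): f_x = -11 ≠ 0.
  x = -1: f_y(-1, y) = 12 - 6*y; vanishes at y ∈ {2}. (-1, 2): f_x = -40 ≠ 0.
  x = 0: f_y(0, y) = 20 - 10*y; vanishes at y ∈ {2}. (0, 2): f_x = -87 ≠ 0.
  x = 1: f_y(1, y) = 28 - 14*y; vanishes at y ∈ {2}. (1, 2): f_x = -152 ≠ 0.
  x = 2: f_y(2, y) = 36 - 18*y; vanishes at y ∈ {2}. (2, 2): f_x = -235 ≠ 0.
  x = 3: f_y(3, y) = 44 - 22*y; vanishes at y ∈ {2}. (3, 2): f_x = -336 ≠ 0.
  x = 4: f_y(4, y) = 52 - 26*y; vanishes at y ∈ {2}. (4, 2): f_x = -455 ≠ 0.
Only singular point on the grid: (-3, 2).
Classify: substitute x = -3 + u, y = 2 + v and expand: f = -3*u**3 - u**2 - 2*u*v**2 + v**2.
No constant or linear terms (consistent with a singular point). Quadratic part: -u**2 + v**2. Cubic part: -3*u**3 - 2*u*v**2.
The quadratic part v**2 - u**2 = (v − u)(v + u) splits into two distinct linear factors, so there are two distinct tangent lines y − 2 = ±(x − -3) — this is a node (ordinary double point).
Classification: node.


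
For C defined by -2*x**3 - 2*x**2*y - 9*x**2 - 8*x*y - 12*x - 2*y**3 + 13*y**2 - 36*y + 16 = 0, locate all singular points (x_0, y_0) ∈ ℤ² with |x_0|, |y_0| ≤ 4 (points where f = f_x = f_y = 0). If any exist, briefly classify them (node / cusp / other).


Singular points: {(-2, 2)}; classification: node.

Compute partial derivatives:
  f_x = -6*x**2 - 4*x*y - 18*x - 8*y - 12.
  f_y = -2*x**2 - 8*x - 6*y**2 + 26*y - 36.
Scan x_0 ∈ {−4, ..., 4}. For each x_0, f_y(x_0, y) is a polynomial in y; find its integer roots y ∈ {−4, ..., 4}, then test f_x and f at those candidates.
  x = -4: f_y(-4, y) = -6*y**2 + 26*y - 36; no integer root y with |y| ≤ 4.
  x = -3: f_y(-3, y) = -6*y**2 + 26*y - 30; no integer root y with |y| ≤ 4.
  x = -2: f_y(-2, y) = -6*y**2 + 26*y - 28; vanishes at y ∈ {2}. (-2, 2): f_x = 0, f = 0 — SINGULAR.
  x = -1: f_y(-1, y) = -6*y**2 + 26*y - 30; no integer root y with |y| ≤ 4.
  x = 0: f_y(0, y) = -6*y**2 + 26*y - 36; no integer root y with |y| ≤ 4.
  x = 1: f_y(1, y) = -6*y**2 + 26*y - 46; no integer root y with |y| ≤ 4.
  x = 2: f_y(2, y) = -6*y**2 + 26*y - 60; no integer root y with |y| ≤ 4.
  x = 3: f_y(3, y) = -6*y**2 + 26*y - 78; no integer root y with |y| ≤ 4.
  x = 4: f_y(4, y) = -6*y**2 + 26*y - 100; no integer root y with |y| ≤ 4.
Only singular point on the grid: (-2, 2).
Classify: substitute x = -2 + u, y = 2 + v and expand: f = -2*u**3 - 2*u**2*v - u**2 - 2*v**3 + v**2.
No constant or linear terms (consistent with a singular point). Quadratic part: -u**2 + v**2. Cubic part: -2*u**3 - 2*u**2*v - 2*v**3.
The quadratic part v**2 - u**2 = (v − u)(v + u) splits into two distinct linear factors, so there are two distinct tangent lines y − 2 = ±(x − -2) — this is a node (ordinary double point).
Classification: node.


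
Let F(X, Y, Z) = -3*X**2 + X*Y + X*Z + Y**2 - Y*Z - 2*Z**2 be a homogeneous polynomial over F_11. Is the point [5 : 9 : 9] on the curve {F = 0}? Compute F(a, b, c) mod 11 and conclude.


F(5,9,9) ≡ 7 (mod 11); P is NOT on the curve.

Evaluate F(5, 9, 9) term-by-term (mod 11).
  -3*X**2 ↦ -3·25·1·1 = -75
  X*Y ↦ 1·5·9·1 = 45
  X*Z ↦ 1·5·1·9 = 45
  Y**2 ↦ 1·1·81·1 = 81
  -Y*Z ↦ -1·1·9·9 = -81
  -2*Z**2 ↦ -2·1·1·81 = -162
Sum: F(5, 9, 9) = (-75) + (45) + (45) + (81) + (-81) + (-162) = -147.
Reducing mod 11: -147 ≡ 7 (mod 11).
Since F(a, b, c) ≡ 7 ≠ 0 (mod 11), P does NOT lie on the curve.


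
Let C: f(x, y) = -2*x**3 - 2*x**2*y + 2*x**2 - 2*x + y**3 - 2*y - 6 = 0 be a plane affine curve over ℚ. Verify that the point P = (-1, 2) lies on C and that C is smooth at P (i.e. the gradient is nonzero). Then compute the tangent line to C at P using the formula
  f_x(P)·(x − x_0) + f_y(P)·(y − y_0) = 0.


Tangent line at P: -4*x + 8*y - 20 = 0.

Step 1: f(-1, 2) = 0, so P lies on C.
Step 2: partial derivatives
  f_x(x, y) = -6*x**2 - 4*x*y + 4*x - 2, f_y(x, y) = -2*x**2 + 3*y**2 - 2.
  f_x(P) = -4, f_y(P) = 8 (gradient nonzero, so P is smooth).
Step 3: tangent line at P: -4·(x − -1) + 8·(y − 2) = 0.
Expanding: -4*x + 8*y - 20 = 0.


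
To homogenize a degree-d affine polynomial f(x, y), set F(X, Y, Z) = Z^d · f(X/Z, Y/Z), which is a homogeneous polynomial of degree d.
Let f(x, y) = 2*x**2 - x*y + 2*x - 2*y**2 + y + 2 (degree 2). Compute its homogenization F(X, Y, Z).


F(X, Y, Z) = 2*X**2 - X*Y + 2*X*Z - 2*Y**2 + Y*Z + 2*Z**2

deg(f) = 2.
Substitute x = X/Z, y = Y/Z into f, then multiply by Z^2.
  monomial 2·x^2·y^0 ↦ 2·X^2·Y^0·Z^0.
  monomial -1·x^1·y^1 ↦ -1·X^1·Y^1·Z^0.
  monomial 2·x^1·y^0 ↦ 2·X^1·Y^0·Z^1.
  monomial -2·x^0·y^2 ↦ -2·X^0·Y^2·Z^0.
  monomial 1·x^0·y^1 ↦ 1·X^0·Y^1·Z^1.
  monomial 2·x^0·y^0 ↦ 2·X^0·Y^0·Z^2.
Collecting: F(X, Y, Z) = 2*X**2 - X*Y + 2*X*Z - 2*Y**2 + Y*Z + 2*Z**2.


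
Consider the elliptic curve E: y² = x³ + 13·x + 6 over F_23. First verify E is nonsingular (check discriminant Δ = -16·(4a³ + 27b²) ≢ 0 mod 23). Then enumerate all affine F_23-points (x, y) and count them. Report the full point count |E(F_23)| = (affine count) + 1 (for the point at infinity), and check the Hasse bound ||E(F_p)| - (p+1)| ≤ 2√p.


Affine points = {(0, 11), (0, 12), (3, 7), (3, 16), (5, 9), (5, 14), (6, 1), (6, 22), (7, 7), (7, 16), (8, 1), (8, 22), (9, 1), (9, 22), (10, 3), (10, 20), (11, 10), (11, 13), (12, 2), (12, 21), (13, 7), (13, 16), (16, 3), (16, 20), (18, 0), (20, 3), (20, 20), (21, 8), (21, 15)}; affine count = 29; |E(F_23)| = 30.

Discriminant check: Δ ∝ 4a³ + 27b² = 4·13³ + 27·6² = 4·2197 + 27·36 ≡ 8 (mod 23). Nonzero ⇒ E is nonsingular.
For each x ∈ F_23, compute rhs = x³ + 13·x + 6 mod 23, then count y ∈ F_23 with y² ≡ rhs.
  x = 0: rhs = 6, matching y values: 11, 12 (2 points).
  x = 1: rhs = 20, matching y values: none (0 points).
  x = 2: rhs = 17, matching y values: none (0 points).
  x = 3: rhs = 3, matching y values: 7, 16 (2 points).
  x = 4: rhs = 7, matching y values: none (0 points).
  x = 5: rhs = 12, matching y values: 9, 14 (2 points).
  x = 6: rhs = 1, matching y values: 1, 22 (2 points).
  x = 7: rhs = 3, matching y values: 7, 16 (2 points).
  x = 8: rhs = 1, matching y values: 1, 22 (2 points).
  x = 9: rhs = 1, matching y values: 1, 22 (2 points).
  x = 10: rhs = 9, matching y values: 3, 20 (2 points).
  x = 11: rhs = 8, matching y values: 10, 13 (2 points).
  x = 12: rhs = 4, matching y values: 2, 21 (2 points).
  x = 13: rhs = 3, matching y values: 7, 16 (2 points).
  x = 14: rhs = 11, matching y values: none (0 points).
  x = 15: rhs = 11, matching y values: none (0 points).
  x = 16: rhs = 9, matching y values: 3, 20 (2 points).
  x = 17: rhs = 11, matching y values: none (0 points).
  x = 18: rhs = 0, matching y values: 0 (1 points).
  x = 19: rhs = 5, matching y values: none (0 points).
  x = 20: rhs = 9, matching y values: 3, 20 (2 points).
  x = 21: rhs = 18, matching y values: 8, 15 (2 points).
  x = 22: rhs = 15, matching y values: none (0 points).
Total affine count: 29.
Full point count |E(F_23)| = 29 + 1 = 30.
Hasse bound: |30 − (23+1)| = |6| = 6 ≤ 2√23 ≈ 9.5917 ✓.


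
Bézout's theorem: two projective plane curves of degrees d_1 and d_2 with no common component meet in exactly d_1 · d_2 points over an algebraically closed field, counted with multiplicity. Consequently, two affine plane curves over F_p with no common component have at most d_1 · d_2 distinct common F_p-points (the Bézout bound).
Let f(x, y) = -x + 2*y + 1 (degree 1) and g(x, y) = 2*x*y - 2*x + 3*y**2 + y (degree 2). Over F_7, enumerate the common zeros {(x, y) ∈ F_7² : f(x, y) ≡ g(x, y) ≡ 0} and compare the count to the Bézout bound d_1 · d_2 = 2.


Common zeros: {(4, 5)}; count = 1; Bézout bound = 2.

deg(f) = 1, deg(g) = 2, so Bézout bound = 2.
Scan x ∈ F_7. For each x, list the y ∈ F_7 with f(x, y) ≡ 0 and those with g(x, y) ≡ 0 (mod 7); the common zeros in that column are the intersection.
  x = 0: f ≡ 0 at y ∈ {3}; g ≡ 0 at y ∈ {0, 2}; common: ∅.
  x = 1: f ≡ 0 at y ∈ {0}; g ≡ 0 at y ∈ ∅; common: ∅.
  x = 2: f ≡ 0 at y ∈ {4}; g ≡ 0 at y ∈ ∅; common: ∅.
  x = 3: f ≡ 0 at y ∈ {1}; g ≡ 0 at y ∈ {3, 4}; common: ∅.
  x = 4: f ≡ 0 at y ∈ {5}; g ≡ 0 at y ∈ {5, 6}; common: {5}.
  x = 5: f ≡ 0 at y ∈ {2}; g ≡ 0 at y ∈ ∅; common: ∅.
  x = 6: f ≡ 0 at y ∈ {6}; g ≡ 0 at y ∈ ∅; common: ∅.
Collecting: common zeros = {(4, 5)}, so the count is 1.
Comparison with the Bézout bound: 1 ≤ 2 = deg(f)·deg(g), as expected for curves with no common component (the affine F_7-count falls short of the bound because intersections may lie at infinity, over extension fields, or carry multiplicity).


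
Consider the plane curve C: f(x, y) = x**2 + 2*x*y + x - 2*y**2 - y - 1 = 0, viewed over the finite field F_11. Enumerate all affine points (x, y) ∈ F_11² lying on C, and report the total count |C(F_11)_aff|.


Affine F_11-points: {(0, 2), (0, 3), (1, 1), (1, 5), (2, 8), (2, 10), (3, 0), (3, 8), (4, 3), (4, 6), (5, 4), (5, 6), (6, 2), (6, 9), (7, 0), (7, 1), (8, 4), (8, 9), (9, 7), (10, 5), (10, 10)}; count = 21.

For each of the 121 pairs (x, y) ∈ F_11², evaluate f(x, y) mod 11. Record the zeros.
  x = 0: [0↦10, 1↦7, 2↦0, 3↦0, 4↦7, 5↦10, 6↦9, 7↦4, 8↦6, 9↦4, 10↦9]  zeros at y ∈ {2, 3}
  x = 1: [0↦1, 1↦0, 2↦6, 3↦8, 4↦6, 5↦0, 6↦1, 7↦9, 8↦2, 9↦2, 10↦9]  zeros at y ∈ {1, 5}
  x = 2: [0↦5, 1↦6, 2↦3, 3↦7, 4↦7, 5↦3, 6↦6, 7↦5, 8↦0, 9↦2, 10↦0]  zeros at y ∈ {8, 10}
  x = 3: [0↦0, 1↦3, 2↦2, 3↦8, 4↦10, 5↦8, 6↦2, 7↦3, 8↦0, 9↦4, 10↦4]  zeros at y ∈ {0, 8}
  x = 4: [0↦8, 1↦2, 2↦3, 3↦0, 4↦4, 5↦4, 6↦0, 7↦3, 8↦2, 9↦8, 10↦10]  zeros at y ∈ {3, 6}
  x = 5: [0↦7, 1↦3, 2↦6, 3↦5, 4↦0, 5↦2, 6↦0, 7↦5, 8↦6, 9↦3, 10↦7]  zeros at y ∈ {4, 6}
  x = 6: [0↦8, 1↦6, 2↦0, 3↦1, 4↦9, 5↦2, 6↦2, 7↦9, 8↦1, 9↦0, 10↦6]  zeros at y ∈ {2, 9}
  x = 7: [0↦0, 1↦0, 2↦7, 3↦10, 4↦9, 5↦4, 6↦6, 7↦4, 8↦9, 9↦10, 10↦7]  zeros at y ∈ {0, 1}
  x = 8: [0↦5, 1↦7, 2↦5, 3↦10, 4↦0, 5↦8, 6↦1, 7↦1, 8↦8, 9↦0, 10↦10]  zeros at y ∈ {4, 9}
  x = 9: [0↦1, 1↦5, 2↦5, 3↦1, 4↦4, 5↦3, 6↦9, 7↦0, 8↦9, 9↦3, 10↦4]  zeros at y ∈ {7}
  x = 10: [0↦10, 1↦5, 2↦7, 3↦5, 4↦10, 5↦0, 6↦8, 7↦1, 8↦1, 9↦8, 10↦0]  zeros at y ∈ {5, 10}
Collecting zeros: affine points = {(0, 2), (0, 3), (1, 1), (1, 5), (2, 8), (2, 10), (3, 0), (3, 8), (4, 3), (4, 6), (5, 4), (5, 6), (6, 2), (6, 9), (7, 0), (7, 1), (8, 4), (8, 9), (9, 7), (10, 5), (10, 10)}.
Total count |C(F_11)_aff| = 21.


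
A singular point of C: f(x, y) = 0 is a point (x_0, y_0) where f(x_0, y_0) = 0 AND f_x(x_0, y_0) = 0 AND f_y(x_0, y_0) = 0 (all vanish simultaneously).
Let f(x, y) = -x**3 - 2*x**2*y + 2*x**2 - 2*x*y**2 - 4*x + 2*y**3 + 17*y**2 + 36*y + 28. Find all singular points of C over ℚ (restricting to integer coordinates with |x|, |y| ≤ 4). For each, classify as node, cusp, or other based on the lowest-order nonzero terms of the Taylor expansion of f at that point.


Singular points: {(2, -2)}; classification: cusp.

Compute partial derivatives:
  f_x = -3*x**2 - 4*x*y + 4*x - 2*y**2 - 4.
  f_y = -2*x**2 - 4*x*y + 6*y**2 + 34*y + 36.
Scan x_0 ∈ {−4, ..., 4}. For each x_0, f_y(x_0, y) is a polynomial in y; find its integer roots y ∈ {−4, ..., 4}, then test f_x and f at those candidates.
  x = -4: f_y(-4, y) = 6*y**2 + 50*y + 4; no integer root y with |y| ≤ 4.
  x = -3: f_y(-3, y) = 6*y**2 + 46*y + 18; no integer root y with |y| ≤ 4.
  x = -2: f_y(-2, y) = 6*y**2 + 42*y + 28; no integer root y with |y| ≤ 4.
  x = -1: f_y(-1, y) = 6*y**2 + 38*y + 34; no integer root y with |y| ≤ 4.
  x = 0: f_y(0, y) = 6*y**2 + 34*y + 36; no integer root y with |y| ≤ 4.
  x = 1: f_y(1, y) = 6*y**2 + 30*y + 34; no integer root y with |y| ≤ 4.
  x = 2: f_y(2, y) = 6*y**2 + 26*y + 28; vanishes at y ∈ {-2}. (2, -2): f_x = 0, f = 0 — SINGULAR.
  x = 3: f_y(3, y) = 6*y**2 + 22*y + 18; no integer root y with |y| ≤ 4.
  x = 4: f_y(4, y) = 6*y**2 + 18*y + 4; no integer root y with |y| ≤ 4.
Only singular point on the grid: (2, -2).
Classify: substitute x = 2 + u, y = -2 + v and expand: f = -u**3 - 2*u**2*v - 2*u*v**2 + 2*v**3 + v**2.
No constant or linear terms (consistent with a singular point). Quadratic part: v**2. Cubic part: -u**3 - 2*u**2*v - 2*u*v**2 + 2*v**3.
The quadratic part v**2 is a perfect square, so there is a single (double) tangent line v = 0, i.e. y = -2. Restricting the cubic part to that line (v = 0) leaves -u**3 ≠ 0, so f is not divisible by v and the branch is v² ≈ u**3 to lowest order — this is a cusp.
Classification: cusp.


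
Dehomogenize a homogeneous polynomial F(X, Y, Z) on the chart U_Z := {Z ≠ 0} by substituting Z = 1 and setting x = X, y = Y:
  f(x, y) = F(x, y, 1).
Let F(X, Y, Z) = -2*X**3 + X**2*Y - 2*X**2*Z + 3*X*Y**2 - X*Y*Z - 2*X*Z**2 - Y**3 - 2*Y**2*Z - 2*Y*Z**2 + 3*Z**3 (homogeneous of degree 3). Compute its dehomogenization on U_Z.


f(x, y) = -2*x**3 + x**2*y - 2*x**2 + 3*x*y**2 - x*y - 2*x - y**3 - 2*y**2 - 2*y + 3

On U_Z we set Z = 1. Each monomial c·X^i·Y^j·Z^k in F becomes c·x^i·y^j·1^k = c·x^i·y^j.
Substituting Z = 1: F(X, Y, 1) = -2*x**3 + x**2*y - 2*x**2 + 3*x*y**2 - x*y - 2*x - y**3 - 2*y**2 - 2*y + 3.
Note: deg(f) ≤ deg(F) = 3; strict inequality happens when F is divisible by Z (lost terms).


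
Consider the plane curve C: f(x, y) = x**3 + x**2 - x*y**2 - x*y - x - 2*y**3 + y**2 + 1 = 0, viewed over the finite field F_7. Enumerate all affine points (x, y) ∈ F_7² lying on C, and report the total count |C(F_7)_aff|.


Affine F_7-points: {(0, 1), (0, 5), (2, 6), (4, 0)}; count = 4.

For each of the 49 pairs (x, y) ∈ F_7², evaluate f(x, y) mod 7. Record the zeros.
  x = 0: [0↦1, 1↦0, 2↦3, 3↦5, 4↦1, 5↦0, 6↦4]  zeros at y ∈ {1, 5}
  x = 1: [0↦2, 1↦6, 2↦5, 3↦1, 4↦3, 5↦6, 6↦5]  zeros at y ∈ ∅
  x = 2: [0↦4, 1↦6, 2↦1, 3↦5, 4↦6, 5↦6, 6↦0]  zeros at y ∈ {6}
  x = 3: [0↦6, 1↦6, 2↦4, 3↦2, 4↦2, 5↦6, 6↦2]  zeros at y ∈ ∅
  x = 4: [0↦0, 1↦5, 2↦6, 3↦5, 4↦4, 5↦5, 6↦3]  zeros at y ∈ {0}
  x = 5: [0↦6, 1↦2, 2↦6, 3↦6, 4↦4, 5↦2, 6↦2]  zeros at y ∈ ∅
  x = 6: [0↦2, 1↦3, 2↦3, 3↦4, 4↦1, 5↦3, 6↦5]  zeros at y ∈ ∅
Collecting zeros: affine points = {(0, 1), (0, 5), (2, 6), (4, 0)}.
Total count |C(F_7)_aff| = 4.


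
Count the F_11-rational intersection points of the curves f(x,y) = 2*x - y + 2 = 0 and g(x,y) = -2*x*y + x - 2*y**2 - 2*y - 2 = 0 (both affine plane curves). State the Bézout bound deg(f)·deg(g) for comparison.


Common zeros: {(5, 1)}; count = 1; Bézout bound = 2.

deg(f) = 1, deg(g) = 2, so Bézout bound = 2.
Scan x ∈ F_11. For each x, list the y ∈ F_11 with f(x, y) ≡ 0 and those with g(x, y) ≡ 0 (mod 11); the common zeros in that column are the intersection.
  x = 0: f ≡ 0 at y ∈ {2}; g ≡ 0 at y ∈ ∅; common: ∅.
  x = 1: f ≡ 0 at y ∈ {4}; g ≡ 0 at y ∈ ∅; common: ∅.
  x = 2: f ≡ 0 at y ∈ {6}; g ≡ 0 at y ∈ {0, 8}; common: ∅.
  x = 3: f ≡ 0 at y ∈ {8}; g ≡ 0 at y ∈ ∅; common: ∅.
  x = 4: f ≡ 0 at y ∈ {10}; g ≡ 0 at y ∈ ∅; common: ∅.
  x = 5: f ≡ 0 at y ∈ {1}; g ≡ 0 at y ∈ {1, 4}; common: {1}.
  x = 6: f ≡ 0 at y ∈ {3}; g ≡ 0 at y ∈ ∅; common: ∅.
  x = 7: f ≡ 0 at y ∈ {5}; g ≡ 0 at y ∈ ∅; common: ∅.
  x = 8: f ≡ 0 at y ∈ {7}; g ≡ 0 at y ∈ {3, 10}; common: ∅.
  x = 9: f ≡ 0 at y ∈ {9}; g ≡ 0 at y ∈ {5, 7}; common: ∅.
  x = 10: f ≡ 0 at y ∈ {0}; g ≡ 0 at y ∈ {2, 9}; common: ∅.
Collecting: common zeros = {(5, 1)}, so the count is 1.
Comparison with the Bézout bound: 1 ≤ 2 = deg(f)·deg(g), as expected for curves with no common component (the affine F_11-count falls short of the bound because intersections may lie at infinity, over extension fields, or carry multiplicity).


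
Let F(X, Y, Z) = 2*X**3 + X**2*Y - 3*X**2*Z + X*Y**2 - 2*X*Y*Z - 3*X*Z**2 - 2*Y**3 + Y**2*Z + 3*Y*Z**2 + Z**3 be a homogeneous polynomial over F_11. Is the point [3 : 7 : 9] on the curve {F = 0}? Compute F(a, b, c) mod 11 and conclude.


F(3,7,9) ≡ 10 (mod 11); P is NOT on the curve.

Evaluate F(3, 7, 9) term-by-term (mod 11).
  2*X**3 ↦ 2·27·1·1 = 54
  X**2*Y ↦ 1·9·7·1 = 63
  -3*X**2*Z ↦ -3·9·1·9 = -243
  X*Y**2 ↦ 1·3·49·1 = 147
  -2*X*Y*Z ↦ -2·3·7·9 = -378
  -3*X*Z**2 ↦ -3·3·1·81 = -729
  -2*Y**3 ↦ -2·1·343·1 = -686
  Y**2*Z ↦ 1·1·49·9 = 441
  3*Y*Z**2 ↦ 3·1·7·81 = 1701
  Z**3 ↦ 1·1·1·729 = 729
Sum: F(3, 7, 9) = (54) + (63) + (-243) + (147) + (-378) + (-729) + (-686) + (441) + (1701) + (729) = 1099.
Reducing mod 11: 1099 ≡ 10 (mod 11).
Since F(a, b, c) ≡ 10 ≠ 0 (mod 11), P does NOT lie on the curve.


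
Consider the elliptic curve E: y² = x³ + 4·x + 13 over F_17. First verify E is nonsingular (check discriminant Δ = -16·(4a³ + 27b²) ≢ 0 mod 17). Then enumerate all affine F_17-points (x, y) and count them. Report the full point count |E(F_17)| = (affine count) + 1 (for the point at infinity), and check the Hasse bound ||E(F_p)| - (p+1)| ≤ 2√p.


Affine points = {(0, 8), (0, 9), (1, 1), (1, 16), (3, 1), (3, 16), (4, 5), (4, 12), (6, 7), (6, 10), (8, 8), (8, 9), (9, 8), (9, 9), (10, 4), (10, 13), (12, 2), (12, 15), (13, 1), (13, 16), (14, 5), (14, 12), (16, 5), (16, 12)}; affine count = 24; |E(F_17)| = 25.

Discriminant check: Δ ∝ 4a³ + 27b² = 4·4³ + 27·13² = 4·64 + 27·169 ≡ 8 (mod 17). Nonzero ⇒ E is nonsingular.
For each x ∈ F_17, compute rhs = x³ + 4·x + 13 mod 17, then count y ∈ F_17 with y² ≡ rhs.
  x = 0: rhs = 13, matching y values: 8, 9 (2 points).
  x = 1: rhs = 1, matching y values: 1, 16 (2 points).
  x = 2: rhs = 12, matching y values: none (0 points).
  x = 3: rhs = 1, matching y values: 1, 16 (2 points).
  x = 4: rhs = 8, matching y values: 5, 12 (2 points).
  x = 5: rhs = 5, matching y values: none (0 points).
  x = 6: rhs = 15, matching y values: 7, 10 (2 points).
  x = 7: rhs = 10, matching y values: none (0 points).
  x = 8: rhs = 13, matching y values: 8, 9 (2 points).
  x = 9: rhs = 13, matching y values: 8, 9 (2 points).
  x = 10: rhs = 16, matching y values: 4, 13 (2 points).
  x = 11: rhs = 11, matching y values: none (0 points).
  x = 12: rhs = 4, matching y values: 2, 15 (2 points).
  x = 13: rhs = 1, matching y values: 1, 16 (2 points).
  x = 14: rhs = 8, matching y values: 5, 12 (2 points).
  x = 15: rhs = 14, matching y values: none (0 points).
  x = 16: rhs = 8, matching y values: 5, 12 (2 points).
Total affine count: 24.
Full point count |E(F_17)| = 24 + 1 = 25.
Hasse bound: |25 − (17+1)| = |7| = 7 ≤ 2√17 ≈ 8.2462 ✓.


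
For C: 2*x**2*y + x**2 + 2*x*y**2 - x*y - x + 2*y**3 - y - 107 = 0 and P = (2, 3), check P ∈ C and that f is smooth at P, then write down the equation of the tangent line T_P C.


Tangent line at P: 42*x + 83*y - 333 = 0.

Step 1: f(2, 3) = 0, so P lies on C.
Step 2: partial derivatives
  f_x(x, y) = 4*x*y + 2*x + 2*y**2 - y - 1, f_y(x, y) = 2*x**2 + 4*x*y - x + 6*y**2 - 1.
  f_x(P) = 42, f_y(P) = 83 (gradient nonzero, so P is smooth).
Step 3: tangent line at P: 42·(x − 2) + 83·(y − 3) = 0.
Expanding: 42*x + 83*y - 333 = 0.


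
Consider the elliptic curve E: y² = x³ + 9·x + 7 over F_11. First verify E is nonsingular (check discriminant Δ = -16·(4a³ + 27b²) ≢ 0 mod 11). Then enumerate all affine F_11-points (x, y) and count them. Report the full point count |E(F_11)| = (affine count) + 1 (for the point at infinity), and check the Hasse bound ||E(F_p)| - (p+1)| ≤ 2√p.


Affine points = {(2, 0), (5, 1), (5, 10), (9, 5), (9, 6)}; affine count = 5; |E(F_11)| = 6.

Discriminant check: Δ ∝ 4a³ + 27b² = 4·9³ + 27·7² = 4·729 + 27·49 ≡ 4 (mod 11). Nonzero ⇒ E is nonsingular.
For each x ∈ F_11, compute rhs = x³ + 9·x + 7 mod 11, then count y ∈ F_11 with y² ≡ rhs.
  x = 0: rhs = 7, matching y values: none (0 points).
  x = 1: rhs = 6, matching y values: none (0 points).
  x = 2: rhs = 0, matching y values: 0 (1 points).
  x = 3: rhs = 6, matching y values: none (0 points).
  x = 4: rhs = 8, matching y values: none (0 points).
  x = 5: rhs = 1, matching y values: 1, 10 (2 points).
  x = 6: rhs = 2, matching y values: none (0 points).
  x = 7: rhs = 6, matching y values: none (0 points).
  x = 8: rhs = 8, matching y values: none (0 points).
  x = 9: rhs = 3, matching y values: 5, 6 (2 points).
  x = 10: rhs = 8, matching y values: none (0 points).
Total affine count: 5.
Full point count |E(F_11)| = 5 + 1 = 6.
Hasse bound: |6 − (11+1)| = |-6| = 6 ≤ 2√11 ≈ 6.6332 ✓.


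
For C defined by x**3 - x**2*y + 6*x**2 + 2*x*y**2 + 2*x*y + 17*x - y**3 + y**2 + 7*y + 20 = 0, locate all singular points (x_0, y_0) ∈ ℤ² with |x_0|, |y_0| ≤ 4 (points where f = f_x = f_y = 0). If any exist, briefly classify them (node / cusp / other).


Singular points: {(-3, -2)}; classification: node.

Compute partial derivatives:
  f_x = 3*x**2 - 2*x*y + 12*x + 2*y**2 + 2*y + 17.
  f_y = -x**2 + 4*x*y + 2*x - 3*y**2 + 2*y + 7.
Scan x_0 ∈ {−4, ..., 4}. For each x_0, f_y(x_0, y) is a polynomial in y; find its integer roots y ∈ {−4, ..., 4}, then test f_x and f at those candidates.
  x = -4: f_y(-4, y) = -3*y**2 - 14*y - 17; no integer root y with |y| ≤ 4.
  x = -3: f_y(-3, y) = -3*y**2 - 10*y - 8; vanishes at y ∈ {-2}. (-3, -2): f_x = 0, f = 0 — SINGULAR.
  x = -2: f_y(-2, y) = -3*y**2 - 6*y - 1; no integer root y with |y| ≤ 4.
  x = -1: f_y(-1, y) = -3*y**2 - 2*y + 4; no integer root y with |y| ≤ 4.
  x = 0: f_y(0, y) = -3*y**2 + 2*y + 7; no integer root y with |y| ≤ 4.
  x = 1: f_y(1, y) = -3*y**2 + 6*y + 8; no integer root y with |y| ≤ 4.
  x = 2: f_y(2, y) = -3*y**2 + 10*y + 7; no integer root y with |y| ≤ 4.
  x = 3: f_y(3, y) = -3*y**2 + 14*y + 4; no integer root y with |y| ≤ 4.
  x = 4: f_y(4, y) = -3*y**2 + 18*y - 1; no integer root y with |y| ≤ 4.
Only singular point on the grid: (-3, -2).
Classify: substitute x = -3 + u, y = -2 + v and expand: f = u**3 - u**2*v - u**2 + 2*u*v**2 - v**3 + v**2.
No constant or linear terms (consistent with a singular point). Quadratic part: -u**2 + v**2. Cubic part: u**3 - u**2*v + 2*u*v**2 - v**3.
The quadratic part v**2 - u**2 = (v − u)(v + u) splits into two distinct linear factors, so there are two distinct tangent lines y − -2 = ±(x − -3) — this is a node (ordinary double point).
Classification: node.


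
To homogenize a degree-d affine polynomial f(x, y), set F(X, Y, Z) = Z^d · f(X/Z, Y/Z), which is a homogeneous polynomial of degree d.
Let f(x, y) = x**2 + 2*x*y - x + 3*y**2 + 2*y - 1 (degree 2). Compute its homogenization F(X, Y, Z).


F(X, Y, Z) = X**2 + 2*X*Y - X*Z + 3*Y**2 + 2*Y*Z - Z**2

deg(f) = 2.
Substitute x = X/Z, y = Y/Z into f, then multiply by Z^2.
  monomial 1·x^2·y^0 ↦ 1·X^2·Y^0·Z^0.
  monomial 2·x^1·y^1 ↦ 2·X^1·Y^1·Z^0.
  monomial -1·x^1·y^0 ↦ -1·X^1·Y^0·Z^1.
  monomial 3·x^0·y^2 ↦ 3·X^0·Y^2·Z^0.
  monomial 2·x^0·y^1 ↦ 2·X^0·Y^1·Z^1.
  monomial -1·x^0·y^0 ↦ -1·X^0·Y^0·Z^2.
Collecting: F(X, Y, Z) = X**2 + 2*X*Y - X*Z + 3*Y**2 + 2*Y*Z - Z**2.


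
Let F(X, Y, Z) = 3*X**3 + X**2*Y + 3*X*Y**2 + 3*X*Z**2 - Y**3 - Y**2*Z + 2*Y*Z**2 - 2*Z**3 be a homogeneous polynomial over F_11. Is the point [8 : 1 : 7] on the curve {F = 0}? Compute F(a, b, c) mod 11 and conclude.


F(8,1,7) ≡ 4 (mod 11); P is NOT on the curve.

Evaluate F(8, 1, 7) term-by-term (mod 11).
  3*X**3 ↦ 3·512·1·1 = 1536
  X**2*Y ↦ 1·64·1·1 = 64
  3*X*Y**2 ↦ 3·8·1·1 = 24
  3*X*Z**2 ↦ 3·8·1·49 = 1176
  -Y**3 ↦ -1·1·1·1 = -1
  -Y**2*Z ↦ -1·1·1·7 = -7
  2*Y*Z**2 ↦ 2·1·1·49 = 98
  -2*Z**3 ↦ -2·1·1·343 = -686
Sum: F(8, 1, 7) = (1536) + (64) + (24) + (1176) + (-1) + (-7) + (98) + (-686) = 2204.
Reducing mod 11: 2204 ≡ 4 (mod 11).
Since F(a, b, c) ≡ 4 ≠ 0 (mod 11), P does NOT lie on the curve.


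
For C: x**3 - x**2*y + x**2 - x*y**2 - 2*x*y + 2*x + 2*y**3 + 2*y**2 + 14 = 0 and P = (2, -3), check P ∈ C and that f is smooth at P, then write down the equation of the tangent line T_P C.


Tangent line at P: 27*x + 46*y + 84 = 0.

Step 1: f(2, -3) = 0, so P lies on C.
Step 2: partial derivatives
  f_x(x, y) = 3*x**2 - 2*x*y + 2*x - y**2 - 2*y + 2, f_y(x, y) = -x**2 - 2*x*y - 2*x + 6*y**2 + 4*y.
  f_x(P) = 27, f_y(P) = 46 (gradient nonzero, so P is smooth).
Step 3: tangent line at P: 27·(x − 2) + 46·(y − -3) = 0.
Expanding: 27*x + 46*y + 84 = 0.


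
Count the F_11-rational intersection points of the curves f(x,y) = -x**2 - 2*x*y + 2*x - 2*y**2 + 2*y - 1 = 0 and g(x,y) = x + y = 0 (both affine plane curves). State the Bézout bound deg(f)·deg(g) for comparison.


Common zeros: ∅; count = 0; Bézout bound = 2.

deg(f) = 2, deg(g) = 1, so Bézout bound = 2.
Scan x ∈ F_11. For each x, list the y ∈ F_11 with f(x, y) ≡ 0 and those with g(x, y) ≡ 0 (mod 11); the common zeros in that column are the intersection.
  x = 0: f ≡ 0 at y ∈ ∅; g ≡ 0 at y ∈ {0}; common: ∅.
  x = 1: f ≡ 0 at y ∈ {0}; g ≡ 0 at y ∈ {10}; common: ∅.
  x = 2: f ≡ 0 at y ∈ ∅; g ≡ 0 at y ∈ {9}; common: ∅.
  x = 3: f ≡ 0 at y ∈ ∅; g ≡ 0 at y ∈ {8}; common: ∅.
  x = 4: f ≡ 0 at y ∈ ∅; g ≡ 0 at y ∈ {7}; common: ∅.
  x = 5: f ≡ 0 at y ∈ ∅; g ≡ 0 at y ∈ {6}; common: ∅.
  x = 6: f ≡ 0 at y ∈ ∅; g ≡ 0 at y ∈ {5}; common: ∅.
  x = 7: f ≡ 0 at y ∈ ∅; g ≡ 0 at y ∈ {4}; common: ∅.
  x = 8: f ≡ 0 at y ∈ ∅; g ≡ 0 at y ∈ {3}; common: ∅.
  x = 9: f ≡ 0 at y ∈ ∅; g ≡ 0 at y ∈ {2}; common: ∅.
  x = 10: f ≡ 0 at y ∈ ∅; g ≡ 0 at y ∈ {1}; common: ∅.
Collecting: common zeros = ∅, so the count is 0.
Comparison with the Bézout bound: 0 ≤ 2 = deg(f)·deg(g), as expected for curves with no common component (the affine F_11-count falls short of the bound because intersections may lie at infinity, over extension fields, or carry multiplicity).


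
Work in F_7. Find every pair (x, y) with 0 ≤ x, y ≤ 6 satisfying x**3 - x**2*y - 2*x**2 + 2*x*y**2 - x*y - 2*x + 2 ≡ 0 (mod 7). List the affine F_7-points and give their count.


Affine F_7-points: {(4, 1), (4, 5), (6, 2), (6, 5)}; count = 4.

For each of the 49 pairs (x, y) ∈ F_7², evaluate f(x, y) mod 7. Record the zeros.
  x = 0: [0↦2, 1↦2, 2↦2, 3↦2, 4↦2, 5↦2, 6↦2]  zeros at y ∈ ∅
  x = 1: [0↦6, 1↦6, 2↦3, 3↦4, 4↦2, 5↦4, 6↦3]  zeros at y ∈ ∅
  x = 2: [0↦5, 1↦3, 2↦2, 3↦2, 4↦3, 5↦5, 6↦1]  zeros at y ∈ ∅
  x = 3: [0↦5, 1↦6, 2↦5, 3↦2, 4↦4, 5↦4, 6↦2]  zeros at y ∈ ∅
  x = 4: [0↦5, 1↦0, 2↦4, 3↦3, 4↦4, 5↦0, 6↦5]  zeros at y ∈ {1, 5}
  x = 5: [0↦4, 1↦5, 2↦5, 3↦4, 4↦2, 5↦6, 6↦2]  zeros at y ∈ ∅
  x = 6: [0↦1, 1↦6, 2↦0, 3↦4, 4↦4, 5↦0, 6↦6]  zeros at y ∈ {2, 5}
Collecting zeros: affine points = {(4, 1), (4, 5), (6, 2), (6, 5)}.
Total count |C(F_7)_aff| = 4.


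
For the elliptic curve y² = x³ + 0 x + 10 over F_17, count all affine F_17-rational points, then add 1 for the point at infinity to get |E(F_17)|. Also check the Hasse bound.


Affine points = {(2, 1), (2, 16), (5, 4), (5, 13), (7, 8), (7, 9), (9, 5), (9, 12), (11, 7), (11, 10), (12, 2), (12, 15), (14, 0), (15, 6), (15, 11), (16, 3), (16, 14)}; affine count = 17; |E(F_17)| = 18.

Discriminant check: Δ ∝ 4a³ + 27b² = 4·0³ + 27·10² = 4·0 + 27·100 ≡ 14 (mod 17). Nonzero ⇒ E is nonsingular.
For each x ∈ F_17, compute rhs = x³ + 0·x + 10 mod 17, then count y ∈ F_17 with y² ≡ rhs.
  x = 0: rhs = 10, matching y values: none (0 points).
  x = 1: rhs = 11, matching y values: none (0 points).
  x = 2: rhs = 1, matching y values: 1, 16 (2 points).
  x = 3: rhs = 3, matching y values: none (0 points).
  x = 4: rhs = 6, matching y values: none (0 points).
  x = 5: rhs = 16, matching y values: 4, 13 (2 points).
  x = 6: rhs = 5, matching y values: none (0 points).
  x = 7: rhs = 13, matching y values: 8, 9 (2 points).
  x = 8: rhs = 12, matching y values: none (0 points).
  x = 9: rhs = 8, matching y values: 5, 12 (2 points).
  x = 10: rhs = 7, matching y values: none (0 points).
  x = 11: rhs = 15, matching y values: 7, 10 (2 points).
  x = 12: rhs = 4, matching y values: 2, 15 (2 points).
  x = 13: rhs = 14, matching y values: none (0 points).
  x = 14: rhs = 0, matching y values: 0 (1 points).
  x = 15: rhs = 2, matching y values: 6, 11 (2 points).
  x = 16: rhs = 9, matching y values: 3, 14 (2 points).
Total affine count: 17.
Full point count |E(F_17)| = 17 + 1 = 18.
Hasse bound: |18 − (17+1)| = |0| = 0 ≤ 2√17 ≈ 8.2462 ✓.
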